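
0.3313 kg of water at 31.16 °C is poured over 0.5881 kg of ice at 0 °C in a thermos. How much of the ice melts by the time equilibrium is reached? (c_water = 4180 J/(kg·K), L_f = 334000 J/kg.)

m_melted ≈ 0.129 kg

Heat available from the water dropping to 0 °C: 0.3313·4180·31.16 = 43151 J.
To melt every bit of ice: 0.5881·334000 = 196425 J.
43151 J < 196425 J, so only part of the ice melts and the system sits at 0 °C.
Mass melted = 43151/334000 ≈ 0.1292 kg.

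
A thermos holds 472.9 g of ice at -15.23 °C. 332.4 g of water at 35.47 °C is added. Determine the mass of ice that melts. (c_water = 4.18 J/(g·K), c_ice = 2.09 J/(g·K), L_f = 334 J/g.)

Cooling the water to 0 °C releases 332.4×4.18×35.47 = 49283 J.
Of that, 472.9×2.09×15.23 = 15053 J goes to bring the ice to 0 °C, leaving 34230 J.
Melting all 472.9 g of ice would need 472.9×334 = 157949 J.
34230 J < 157949 J, so only part of the ice melts and the system sits at 0 °C.
m_melt = 34230 / L_f = 102.5 g.

m_melted ≈ 102 g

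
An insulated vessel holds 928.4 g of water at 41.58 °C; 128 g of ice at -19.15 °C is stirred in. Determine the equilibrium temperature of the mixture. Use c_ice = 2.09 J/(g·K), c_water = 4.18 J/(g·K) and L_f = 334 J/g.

T_f ≈ 25.7 °C

Energy balance with sensible and latent terms:
ice -19.15→0 °C: 128×2.09×19.15 = 5123
  latent heat to melt: 128×334 = 42752
  meltwater 0→T: 128×4.18×T = 535.04 T
  water: 3880.7(T − 41.58)
4415.8 T = 161360 − 47875 = 113485
T ≈ 25.70 °C. Since T > 0 °C, the all-ice-melts assumption holds.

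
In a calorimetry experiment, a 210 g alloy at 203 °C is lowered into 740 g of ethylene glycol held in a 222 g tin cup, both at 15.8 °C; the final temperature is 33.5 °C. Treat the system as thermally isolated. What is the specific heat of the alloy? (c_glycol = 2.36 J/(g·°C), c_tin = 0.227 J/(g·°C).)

c ≈ 0.893 J/(g·°C)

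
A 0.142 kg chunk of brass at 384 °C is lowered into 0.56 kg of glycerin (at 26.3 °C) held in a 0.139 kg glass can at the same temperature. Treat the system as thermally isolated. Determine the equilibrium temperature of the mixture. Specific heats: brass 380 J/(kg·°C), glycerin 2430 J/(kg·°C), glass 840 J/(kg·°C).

T_f ≈ 38.9 °C

Conservation of energy gives ΣQ = 0:
0.142*380*(T − 384) + 0.56*2430*(T − 26.3) + 0.139*840*(T − 26.3) = 0
(53.96 + 1360.8 + 116.76) T = 53.96*384 + 1360.8*26.3 + 116.76*26.3
T ≈ 38.90 °C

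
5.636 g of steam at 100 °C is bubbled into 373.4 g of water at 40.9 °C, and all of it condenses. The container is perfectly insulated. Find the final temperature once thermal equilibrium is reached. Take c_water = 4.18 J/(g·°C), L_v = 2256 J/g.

T_f ≈ 49.8 °C

Taking heat into each body as positive, Σ m c ΔT = 0:
steam→water at 100 °C releases m L_v = 5.636×2256 = 12715
  condensed water 100 °C→T: 23.56(T − 100)
  water warms: 373.4×4.18×(T − 40.9) = 1560.8(T − 40.9)
1584.4 T = 12715 + 2355.8 + 63837 = 78908
T ≈ 49.80 °C — below 100 °C, confirming all the steam condensed.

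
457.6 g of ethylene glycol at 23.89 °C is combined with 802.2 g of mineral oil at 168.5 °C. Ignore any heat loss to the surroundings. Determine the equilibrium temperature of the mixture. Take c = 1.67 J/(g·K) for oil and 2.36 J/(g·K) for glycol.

Setting the total heat transfer to zero:
802.2×1.67×(T − 168.5) + 457.6×2.36×(T − 23.89) = 0
2419.6 T = 251535
T = 251535/2419.6 ≈ 103.96 °C

T_f ≈ 104.0 °C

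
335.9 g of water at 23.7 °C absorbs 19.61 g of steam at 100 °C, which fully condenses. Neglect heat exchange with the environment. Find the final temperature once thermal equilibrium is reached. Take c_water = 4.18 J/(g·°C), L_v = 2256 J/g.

Net heat exchanged in the isolated system is zero:
condense steam: −19.61·2256 = −44240; condensate cools 100→T: 19.61·4.18·(T − 100) = 81.97(T − 100); water warms: 335.9·4.18·(T − 23.7) = 1404.1(T − 23.7)
1486 T = 44240 + 8197 + 33276 = 85713
T ≈ 57.68 °C — below 100 °C, confirming all the steam condensed.

T_f ≈ 57.7 °C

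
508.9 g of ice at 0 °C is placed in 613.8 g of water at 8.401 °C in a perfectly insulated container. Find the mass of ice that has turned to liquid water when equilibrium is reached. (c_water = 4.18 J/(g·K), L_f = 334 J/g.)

Heat available from the water dropping to 0 °C: 613.8·4.18·8.401 = 21554 J.
Fully melting the ice requires m_ice L_f = 508.9·334 = 169973 J.
Since 21554 < 169973 J, not all the ice melts; equilibrium is at 0 °C.
m_melt = 21554 / L_f = 64.53 g.

m_melted ≈ 64.5 g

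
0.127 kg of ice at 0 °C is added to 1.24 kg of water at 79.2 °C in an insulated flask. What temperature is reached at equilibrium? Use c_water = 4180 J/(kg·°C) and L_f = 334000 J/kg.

T_f ≈ 64.4 °C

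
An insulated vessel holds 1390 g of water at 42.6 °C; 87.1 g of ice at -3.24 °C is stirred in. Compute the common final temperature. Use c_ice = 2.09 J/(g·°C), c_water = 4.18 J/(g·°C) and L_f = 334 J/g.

T_f ≈ 35.3 °C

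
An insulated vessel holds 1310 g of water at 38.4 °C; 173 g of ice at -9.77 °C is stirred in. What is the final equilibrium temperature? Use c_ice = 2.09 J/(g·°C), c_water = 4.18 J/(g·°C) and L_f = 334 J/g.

T_f ≈ 24.0 °C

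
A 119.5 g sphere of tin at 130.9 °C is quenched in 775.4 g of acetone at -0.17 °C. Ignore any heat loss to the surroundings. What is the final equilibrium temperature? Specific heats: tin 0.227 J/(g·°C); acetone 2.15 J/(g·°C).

T_f ≈ 1.9 °C

Heat gained plus heat lost sum to zero:
119.5×0.227×(T − 130.9) + 775.4×2.15×(T − (-0.17)) = 0
1694.2 T = 3267.5
T = 3267.5/1694.2 ≈ 1.93 °C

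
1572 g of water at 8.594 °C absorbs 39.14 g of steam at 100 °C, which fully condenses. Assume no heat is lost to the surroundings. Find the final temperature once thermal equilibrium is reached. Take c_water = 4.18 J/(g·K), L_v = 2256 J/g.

Energy conservation, ΣQ = 0:
condense steam: −39.14×2256 = −88300
  condensate cools 100→T: 39.14×4.18×(T − 100) = 163.61(T − 100)
  water warms: 1572×4.18×(T − 8.594) = 6571(T − 8.594)
6734.6 T = 88300 + 16361 + 56471 = 161131
T ≈ 23.93 °C, under the boiling point, so the assumption holds.

T_f ≈ 23.9 °C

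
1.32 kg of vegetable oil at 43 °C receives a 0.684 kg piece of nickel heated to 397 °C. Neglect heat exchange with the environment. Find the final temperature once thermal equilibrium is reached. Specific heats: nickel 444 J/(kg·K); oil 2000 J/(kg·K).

T_f ≈ 79.5 °C

Conservation of energy gives ΣQ = 0:
0.684·444·(T − 397) + 1.32·2000·(T − 43) = 0
303.7(T − 397) + 2640(T − 43) = 0
(303.7 + 2640) T = 303.7·397 + 2640·43
T = 234087/2943.7 ≈ 79.52 °C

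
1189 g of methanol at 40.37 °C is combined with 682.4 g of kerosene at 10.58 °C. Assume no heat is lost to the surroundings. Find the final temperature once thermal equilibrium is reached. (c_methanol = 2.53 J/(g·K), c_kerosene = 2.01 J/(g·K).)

Let T be the final temperature. ΣQ_i = 0:
1189×2.53×(T − 40.37) + 682.4×2.01×(T − 10.58) = 0
3008.2(T − 40.37) + 1371.6(T − 10.58) = 0
(3008.2 + 1371.6) T = 3008.2×40.37 + 1371.6×10.58
T ≈ 31.04 °C

T_f ≈ 31.0 °C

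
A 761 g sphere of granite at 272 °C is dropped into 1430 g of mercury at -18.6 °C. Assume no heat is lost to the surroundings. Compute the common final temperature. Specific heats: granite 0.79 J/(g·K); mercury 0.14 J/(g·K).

T_f ≈ 199.4 °C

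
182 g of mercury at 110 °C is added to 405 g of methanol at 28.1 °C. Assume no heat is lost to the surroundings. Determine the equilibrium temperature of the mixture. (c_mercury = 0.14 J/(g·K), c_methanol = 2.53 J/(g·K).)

T_f ≈ 30.1 °C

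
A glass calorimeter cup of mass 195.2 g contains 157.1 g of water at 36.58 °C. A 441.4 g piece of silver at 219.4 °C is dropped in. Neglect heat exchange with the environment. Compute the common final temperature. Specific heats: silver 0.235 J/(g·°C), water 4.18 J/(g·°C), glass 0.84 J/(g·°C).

Conservation of energy gives ΣQ = 0:
441.4·0.235·(T − 219.4) + 157.1·4.18·(T − 36.58) + 195.2·0.84·(T − 36.58) = 0
(103.73 + 656.68 + 163.97) T = 103.73·219.4 + 656.68·36.58 + 163.97·36.58
T = 52777/924.37 ≈ 57.10 °C

T_f ≈ 57.1 °C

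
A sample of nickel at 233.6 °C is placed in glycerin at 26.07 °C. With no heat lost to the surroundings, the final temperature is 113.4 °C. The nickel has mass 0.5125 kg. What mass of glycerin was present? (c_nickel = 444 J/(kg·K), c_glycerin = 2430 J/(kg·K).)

m ≈ 0.129 kg

Heat lost by the nickel = heat gained by the glycerin:
0.5125·444·(233.6 − 113.4) = m·2430·(113.4 − 26.07)
212212 m = 27352  ⇒  m ≈ 0.1289 kg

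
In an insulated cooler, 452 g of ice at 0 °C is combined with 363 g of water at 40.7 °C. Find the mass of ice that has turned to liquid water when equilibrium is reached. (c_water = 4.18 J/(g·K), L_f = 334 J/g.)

m_melted ≈ 185 g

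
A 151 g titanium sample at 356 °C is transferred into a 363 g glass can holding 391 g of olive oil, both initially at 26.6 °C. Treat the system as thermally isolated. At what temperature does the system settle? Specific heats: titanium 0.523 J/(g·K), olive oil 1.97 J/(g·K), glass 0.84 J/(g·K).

T_f ≈ 49.1 °C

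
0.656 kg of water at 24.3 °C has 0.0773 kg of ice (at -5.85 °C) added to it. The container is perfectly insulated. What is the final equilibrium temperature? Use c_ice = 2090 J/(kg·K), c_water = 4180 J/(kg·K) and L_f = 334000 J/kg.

T_f ≈ 13.0 °C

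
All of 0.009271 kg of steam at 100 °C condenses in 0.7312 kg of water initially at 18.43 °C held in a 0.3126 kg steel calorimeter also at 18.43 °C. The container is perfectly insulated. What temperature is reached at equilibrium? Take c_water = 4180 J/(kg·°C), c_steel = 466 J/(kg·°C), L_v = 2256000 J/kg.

T_f ≈ 25.9 °C

Taking heat into each body as positive, Σ m c ΔT = 0:
condense steam: −0.009271·2256000 = −20915; condensate cools 100→T: 0.009271·4180·(T − 100) = 38.75(T − 100); water warms: 0.7312·4180·(T − 18.43) = 3056.4(T − 18.43); cup: 145.67(T − 18.43)
3240.8 T = 20915 + 3875.3 + 59014 = 83805
T ≈ 25.86 °C, under the boiling point, so the assumption holds.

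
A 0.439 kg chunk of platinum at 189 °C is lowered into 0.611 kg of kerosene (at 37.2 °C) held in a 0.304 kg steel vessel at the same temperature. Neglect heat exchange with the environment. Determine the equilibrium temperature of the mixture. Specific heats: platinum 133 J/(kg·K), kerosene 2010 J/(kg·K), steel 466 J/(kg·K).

T_f ≈ 43.4 °C

Heat gained plus heat lost sum to zero:
0.439*133*(T − 189) + 0.611*2010*(T − 37.2) + 0.304*466*(T − 37.2) = 0
58.39(T − 189) + 1228.1(T − 37.2) + 141.66(T − 37.2) = 0
(58.39 + 1228.1 + 141.66) T = 58.39*189 + 1228.1*37.2 + 141.66*37.2
T = 61991/1428.2 ≈ 43.41 °C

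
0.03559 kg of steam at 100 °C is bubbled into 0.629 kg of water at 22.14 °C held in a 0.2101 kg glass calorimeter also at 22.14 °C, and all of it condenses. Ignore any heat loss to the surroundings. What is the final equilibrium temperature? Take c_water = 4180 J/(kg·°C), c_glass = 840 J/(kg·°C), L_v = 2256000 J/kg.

T_f ≈ 53.2 °C

Conservation of energy gives ΣQ = 0:
steam→water at 100 °C releases m L_v = 0.03559×2256000 = 80291
  condensate cools 100→T: 0.03559×4180×(T − 100) = 148.77(T − 100)
  original water: 2629.2(T − 22.14)
  cup: 176.48(T − 22.14)
2954.5 T = 80291 + 14877 + 62118 = 157286
T ≈ 53.24 °C, under the boiling point, so the assumption holds.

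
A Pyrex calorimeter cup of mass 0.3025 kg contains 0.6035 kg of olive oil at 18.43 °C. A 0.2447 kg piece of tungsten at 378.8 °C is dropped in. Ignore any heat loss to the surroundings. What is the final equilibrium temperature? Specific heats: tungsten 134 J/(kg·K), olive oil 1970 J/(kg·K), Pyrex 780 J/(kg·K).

T_f ≈ 26.5 °C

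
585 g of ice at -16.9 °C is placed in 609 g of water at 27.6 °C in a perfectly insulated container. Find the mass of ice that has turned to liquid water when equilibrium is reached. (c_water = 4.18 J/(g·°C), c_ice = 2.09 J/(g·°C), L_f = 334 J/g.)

m_melted ≈ 148 g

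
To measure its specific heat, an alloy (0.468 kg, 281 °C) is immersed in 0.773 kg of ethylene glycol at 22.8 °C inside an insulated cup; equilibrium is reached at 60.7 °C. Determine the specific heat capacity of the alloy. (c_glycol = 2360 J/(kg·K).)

Conservation of energy gives ΣQ = 0:
0.468·c·(60.7 − 281) + 0.773·2360·(60.7 − 22.8) = 0
-103.1 c = -69140
c = -69140/-103.1 ≈ 670.6 J/(kg·K)

c ≈ 671 J/(kg·K)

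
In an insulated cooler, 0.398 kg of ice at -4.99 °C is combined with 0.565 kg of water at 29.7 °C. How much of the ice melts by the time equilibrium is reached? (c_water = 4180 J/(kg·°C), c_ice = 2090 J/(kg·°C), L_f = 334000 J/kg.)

m_melted ≈ 0.198 kg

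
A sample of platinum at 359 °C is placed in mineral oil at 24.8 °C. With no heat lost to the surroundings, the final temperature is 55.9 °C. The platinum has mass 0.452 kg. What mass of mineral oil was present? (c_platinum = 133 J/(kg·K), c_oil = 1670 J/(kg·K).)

Energy conservation, ΣQ = 0:
0.452·133·(55.9 − 359) + m·1670·(55.9 − 24.8) = 0
51937 m = 18221
m = 18221/51937 ≈ 0.3508 kg

m ≈ 0.351 kg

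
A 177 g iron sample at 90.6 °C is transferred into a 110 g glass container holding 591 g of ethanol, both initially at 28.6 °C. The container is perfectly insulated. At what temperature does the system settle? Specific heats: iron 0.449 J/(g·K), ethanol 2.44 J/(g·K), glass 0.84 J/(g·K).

T_f ≈ 31.7 °C

T_f = Σ m_i c_i T_i / Σ m_i c_i:
T_f = (79.47×90.6 + 1442×28.6 + 92.4×28.6) / (79.47 + 1442 + 92.4)
    = 51085 / 1613.9 ≈ 31.65 °C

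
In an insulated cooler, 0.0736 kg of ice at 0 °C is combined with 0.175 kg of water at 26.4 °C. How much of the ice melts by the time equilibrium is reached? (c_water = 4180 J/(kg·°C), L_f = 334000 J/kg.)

m_melted ≈ 0.0578 kg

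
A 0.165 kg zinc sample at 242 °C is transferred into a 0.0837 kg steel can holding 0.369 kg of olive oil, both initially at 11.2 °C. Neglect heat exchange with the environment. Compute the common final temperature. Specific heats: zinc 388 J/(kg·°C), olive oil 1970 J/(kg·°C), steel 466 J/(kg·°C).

T_f ≈ 29.0 °C

Net heat exchanged in the isolated system is zero:
0.165·388·(T − 242) + 0.369·1970·(T − 11.2) + 0.0837·466·(T − 11.2) = 0
(64.02 + 726.93 + 39) T = 64.02·242 + 726.93·11.2 + 39·11.2
T = 24071/829.95 ≈ 29.00 °C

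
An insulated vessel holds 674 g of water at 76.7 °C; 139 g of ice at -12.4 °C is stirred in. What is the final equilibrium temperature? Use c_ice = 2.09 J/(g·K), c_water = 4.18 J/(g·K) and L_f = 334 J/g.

Conservation of energy gives ΣQ = 0:
warm ice to 0 °C: 139·2.09·(0 − (-12.4)) = 3602.3; latent heat to melt: 139·334 = 46426; meltwater 0→T: 139·4.18·T = 581.02 T; water: 2817.3(T − 76.7)
3398.3 T = 216088 − 50028 = 166060
T ≈ 48.87 °C (positive, so assuming full melt was valid).

T_f ≈ 48.9 °C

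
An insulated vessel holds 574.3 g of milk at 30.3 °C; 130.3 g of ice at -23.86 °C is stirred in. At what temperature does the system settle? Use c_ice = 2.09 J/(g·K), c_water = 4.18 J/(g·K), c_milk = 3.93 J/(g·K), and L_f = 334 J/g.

T_f ≈ 6.6 °C

Energy conservation, ΣQ = 0:
ice -23.86→0 °C: 130.3·2.09·23.86 = 6497.7
  latent heat to melt: 130.3·334 = 43520
  warm the meltwater: 544.65 T
  milk: 2257(T − 30.3)
2801.7 T = 68387 − 50018 = 18369
T ≈ 6.56 °C (positive, so assuming full melt was valid).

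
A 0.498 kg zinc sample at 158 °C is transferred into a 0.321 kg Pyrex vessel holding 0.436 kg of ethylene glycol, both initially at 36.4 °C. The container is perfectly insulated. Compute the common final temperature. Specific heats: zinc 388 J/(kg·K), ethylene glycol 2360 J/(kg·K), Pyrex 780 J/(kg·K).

Energy conservation, ΣQ = 0:
0.498·388·(T − 158) + 0.436·2360·(T − 36.4) + 0.321·780·(T − 36.4) = 0
1472.6 T = 77097
T = 77097 / 1472.6 = 52.4 °C

T_f ≈ 52.4 °C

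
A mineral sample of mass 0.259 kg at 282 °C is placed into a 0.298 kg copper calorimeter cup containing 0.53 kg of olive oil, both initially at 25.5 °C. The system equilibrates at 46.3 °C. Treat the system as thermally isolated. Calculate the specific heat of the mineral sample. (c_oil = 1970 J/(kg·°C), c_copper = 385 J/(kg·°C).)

c ≈ 395 J/(kg·°C)

Let T be the final temperature. ΣQ_i = 0:
0.259×c×(46.3 − 282) + 0.53×1970×(46.3 − 25.5) + 0.298×385×(46.3 − 25.5) = 0
-61.05 c = -24104
c = -24104/-61.05 ≈ 394.8 J/(kg·°C)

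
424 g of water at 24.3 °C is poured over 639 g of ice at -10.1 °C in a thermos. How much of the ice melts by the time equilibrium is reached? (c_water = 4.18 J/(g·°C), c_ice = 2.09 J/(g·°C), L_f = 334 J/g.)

Water can give up m c ΔT = 424·4.18·24.3 = 43067 J before reaching 0 °C.
Warming the ice to 0 °C takes 639·2.09·10.1 = 13489 J, leaving 29579 J for melting.
Fully melting the ice requires m_ice L_f = 639·334 = 213426 J.
That's not enough to melt it all — equilibrium is at 0 °C with ice remaining.
m_melt = 29579 / L_f = 88.56 g.

m_melted ≈ 88.6 g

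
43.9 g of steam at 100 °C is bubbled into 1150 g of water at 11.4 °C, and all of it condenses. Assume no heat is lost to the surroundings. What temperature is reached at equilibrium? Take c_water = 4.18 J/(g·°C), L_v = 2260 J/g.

T_f ≈ 34.5 °C

Energy balance with sensible and latent terms:
latent heat released on condensation: 43.9×2260 = 99214
  condensed water 100 °C→T: 183.5(T − 100)
  water warms: 1150×4.18×(T − 11.4) = 4807(T − 11.4)
4990.5 T = 99214 + 18350 + 54800 = 172364
T ≈ 34.54 °C (< 100 °C, so full condensation is consistent).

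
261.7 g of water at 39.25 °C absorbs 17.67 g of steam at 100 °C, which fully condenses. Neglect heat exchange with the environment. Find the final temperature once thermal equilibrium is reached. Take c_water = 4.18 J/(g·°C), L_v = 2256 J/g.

Setting the total heat transfer to zero:
steam→water at 100 °C releases m L_v = 17.67·2256 = 39864; condensate cools 100→T: 17.67·4.18·(T − 100) = 73.86(T − 100); original water: 1093.9(T − 39.25)
1167.8 T = 39864 + 7386.1 + 42936 = 90185
T ≈ 77.23 °C, under the boiling point, so the assumption holds.

T_f ≈ 77.2 °C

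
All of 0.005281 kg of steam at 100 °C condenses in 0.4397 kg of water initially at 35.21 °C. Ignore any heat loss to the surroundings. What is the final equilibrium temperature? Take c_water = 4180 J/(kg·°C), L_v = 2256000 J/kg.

Sum of m c ΔT and latent-heat terms is zero:
latent heat released on condensation: 0.005281·2256000 = 11914
  condensate cools 100→T: 0.005281·4180·(T − 100) = 22.07(T − 100)
  water warms: 0.4397·4180·(T − 35.21) = 1837.9(T − 35.21)
1860 T = 11914 + 2207.5 + 64714 = 78835
T ≈ 42.38 °C (< 100 °C, so full condensation is consistent).

T_f ≈ 42.4 °C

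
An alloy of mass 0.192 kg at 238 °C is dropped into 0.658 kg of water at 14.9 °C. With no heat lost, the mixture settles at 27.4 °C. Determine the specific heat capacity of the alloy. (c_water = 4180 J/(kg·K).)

c ≈ 850 J/(kg·K)

Conservation of energy gives ΣQ = 0:
0.192×c×(27.4 − 238) + 0.658×4180×(27.4 − 14.9) = 0
-40.44 c = -34380
c = -34380/-40.44 ≈ 850.3 J/(kg·K)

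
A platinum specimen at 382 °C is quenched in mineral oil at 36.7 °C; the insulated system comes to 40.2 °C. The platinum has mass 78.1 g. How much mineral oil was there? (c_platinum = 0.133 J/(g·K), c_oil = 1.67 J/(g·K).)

m ≈ 607 g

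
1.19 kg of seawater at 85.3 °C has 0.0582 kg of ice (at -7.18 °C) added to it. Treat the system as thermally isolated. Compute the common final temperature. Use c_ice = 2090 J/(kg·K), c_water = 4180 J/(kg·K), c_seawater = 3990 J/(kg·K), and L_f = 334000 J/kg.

Energy conservation, ΣQ = 0:
ice -7.18→0 °C: 0.0582·2090·7.18 = 873.36
  melt ice: 0.0582·334000 = 19439
  meltwater 0→T: 0.0582·4180·T = 243.28 T
  seawater cools: 1.19·3990·(T − 85.3) = 4748.1(T − 85.3)
4991.4 T = 405013 − 20312 = 384701
T ≈ 77.07 °C (positive, so assuming full melt was valid).

T_f ≈ 77.1 °C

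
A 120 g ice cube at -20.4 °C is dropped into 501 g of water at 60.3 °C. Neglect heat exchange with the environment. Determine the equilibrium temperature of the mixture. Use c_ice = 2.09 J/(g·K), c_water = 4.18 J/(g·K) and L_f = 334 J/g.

Energy balance with sensible and latent terms:
warm ice to 0 °C: 120·2.09·(0 − (-20.4)) = 5116.3; melt ice: 120·334 = 40080; meltwater 0→T: 120·4.18·T = 501.6 T; water: 2094.2(T − 60.3)
2595.8 T = 126279 − 45196 = 81083
T ≈ 31.24 °C (positive, so assuming full melt was valid).

T_f ≈ 31.2 °C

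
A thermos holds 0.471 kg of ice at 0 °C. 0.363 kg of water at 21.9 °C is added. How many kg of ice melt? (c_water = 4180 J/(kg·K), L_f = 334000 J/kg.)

m_melted ≈ 0.0995 kg

Water can give up m c ΔT = 0.363·4180·21.9 = 33230 J before reaching 0 °C.
Fully melting the ice requires m_ice L_f = 0.471·334000 = 157314 J.
That's not enough to melt it all — equilibrium is at 0 °C with ice remaining.
m_melt = 33230 / L_f = 0.09949 kg.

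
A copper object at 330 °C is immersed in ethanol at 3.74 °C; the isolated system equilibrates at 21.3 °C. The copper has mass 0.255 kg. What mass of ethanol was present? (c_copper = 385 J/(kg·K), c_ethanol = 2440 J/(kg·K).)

m ≈ 0.707 kg

Energy conservation, ΣQ = 0:
0.255·385·(21.3 − 330) + m·2440·(21.3 − 3.74) = 0
42846 m = 30307
m = 30307/42846 ≈ 0.7073 kg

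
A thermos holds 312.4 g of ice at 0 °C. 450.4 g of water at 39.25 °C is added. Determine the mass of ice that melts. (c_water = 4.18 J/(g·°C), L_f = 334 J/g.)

Heat available from the water dropping to 0 °C: 450.4×4.18×39.25 = 73895 J.
Melting all 312.4 g of ice would need 312.4×334 = 104342 J.
Since 73895 < 104342 J, not all the ice melts; equilibrium is at 0 °C.
Mass melted = 73895/334 ≈ 221.2 g.

m_melted ≈ 221 g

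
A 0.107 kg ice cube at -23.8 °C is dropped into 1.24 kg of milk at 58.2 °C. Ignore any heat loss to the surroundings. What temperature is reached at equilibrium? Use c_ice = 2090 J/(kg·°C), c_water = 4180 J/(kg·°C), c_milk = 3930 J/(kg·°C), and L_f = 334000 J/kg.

T_f ≈ 45.6 °C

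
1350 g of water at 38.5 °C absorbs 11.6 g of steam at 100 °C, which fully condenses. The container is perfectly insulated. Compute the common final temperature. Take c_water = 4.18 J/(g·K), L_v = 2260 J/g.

T_f ≈ 43.6 °C

Let T be the final temperature. ΣQ_i = 0:
steam→water at 100 °C releases m L_v = 11.6·2260 = 26216; condensed water 100 °C→T: 48.49(T − 100); water warms: 1350·4.18·(T − 38.5) = 5643(T − 38.5)
5691.5 T = 26216 + 4848.8 + 217256 = 248320
T ≈ 43.63 °C — below 100 °C, confirming all the steam condensed.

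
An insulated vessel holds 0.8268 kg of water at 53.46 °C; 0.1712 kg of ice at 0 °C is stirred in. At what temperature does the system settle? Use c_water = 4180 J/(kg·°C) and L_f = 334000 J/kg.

T_f ≈ 30.6 °C

Energy balance with sensible and latent terms:
latent heat to melt: 0.1712·334000 = 57181; warm the meltwater: 715.62 T; water cools: 0.8268·4180·(T − 53.46) = 3456(T − 53.46)
4171.6 T = 184759 − 57181 = 127578
T ≈ 30.58 °C. Since T > 0 °C, the all-ice-melts assumption holds.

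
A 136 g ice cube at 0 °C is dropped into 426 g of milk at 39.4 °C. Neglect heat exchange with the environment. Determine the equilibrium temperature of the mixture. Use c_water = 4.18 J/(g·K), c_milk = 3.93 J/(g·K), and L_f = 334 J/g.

T_f ≈ 9.2 °C

Taking heat into each body as positive, Σ m c ΔT = 0:
melt ice: 136×334 = 45424; warm the meltwater: 568.48 T; milk: 1674.2(T − 39.4)
2242.7 T = 65963 − 45424 = 20539
T ≈ 9.16 °C — above 0 °C, consistent with complete melting.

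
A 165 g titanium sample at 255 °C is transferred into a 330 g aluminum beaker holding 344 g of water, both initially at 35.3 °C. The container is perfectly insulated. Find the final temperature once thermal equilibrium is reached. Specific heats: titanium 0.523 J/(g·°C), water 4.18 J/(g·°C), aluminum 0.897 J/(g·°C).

T_f ≈ 45.7 °C

Net heat exchanged in the isolated system is zero:
165×0.523×(T − 255) + 344×4.18×(T − 35.3) + 330×0.897×(T − 35.3) = 0
86.3(T − 255) + 1437.9(T − 35.3) + 296.01(T − 35.3) = 0
1820.2 T = 83213
T = 83213/1820.2 ≈ 45.72 °C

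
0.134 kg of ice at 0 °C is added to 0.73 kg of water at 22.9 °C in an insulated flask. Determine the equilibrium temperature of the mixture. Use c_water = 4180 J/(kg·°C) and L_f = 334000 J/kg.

T_f ≈ 7.0 °C

Net heat exchanged in the isolated system is zero:
melt ice: 0.134·334000 = 44756
  meltwater 0→T: 0.134·4180·T = 560.12 T
  water cools: 0.73·4180·(T − 22.9) = 3051.4(T − 22.9)
3611.5 T = 69877 − 44756 = 25121
T ≈ 6.96 °C. Since T > 0 °C, the all-ice-melts assumption holds.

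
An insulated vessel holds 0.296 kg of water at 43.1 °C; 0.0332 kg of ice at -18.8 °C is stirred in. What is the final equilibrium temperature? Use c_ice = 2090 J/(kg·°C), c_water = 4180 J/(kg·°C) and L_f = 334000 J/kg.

T_f ≈ 29.7 °C

Sum of m c ΔT and latent-heat terms is zero:
ice -18.8→0 °C: 0.0332×2090×18.8 = 1304.5; fusion: m_ice L_f = 0.0332×334000 = 11089; warm the meltwater: 138.78 T; water cools: 0.296×4180×(T − 43.1) = 1237.3(T − 43.1)
1376.1 T = 53327 − 12393 = 40933
T ≈ 29.75 °C — above 0 °C, consistent with complete melting.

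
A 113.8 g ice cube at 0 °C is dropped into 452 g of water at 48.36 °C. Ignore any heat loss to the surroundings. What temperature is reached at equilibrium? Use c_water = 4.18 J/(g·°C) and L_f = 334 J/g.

T_f ≈ 22.6 °C

Heat gained plus heat lost sum to zero:
latent heat to melt: 113.8·334 = 38009
  warm the meltwater: 475.68 T
  water: 1889.4(T − 48.36)
2365 T = 91369 − 38009 = 53360
T ≈ 22.56 °C. Since T > 0 °C, the all-ice-melts assumption holds.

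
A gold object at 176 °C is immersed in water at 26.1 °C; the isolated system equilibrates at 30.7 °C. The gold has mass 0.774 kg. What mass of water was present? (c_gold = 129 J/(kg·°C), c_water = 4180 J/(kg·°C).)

m ≈ 0.755 kg

|Q_gold| = |Q_water|:
0.774×129×(176 − 30.7) = m×4180×(30.7 − 26.1)
19228 m = 14508  ⇒  m ≈ 0.7545 kg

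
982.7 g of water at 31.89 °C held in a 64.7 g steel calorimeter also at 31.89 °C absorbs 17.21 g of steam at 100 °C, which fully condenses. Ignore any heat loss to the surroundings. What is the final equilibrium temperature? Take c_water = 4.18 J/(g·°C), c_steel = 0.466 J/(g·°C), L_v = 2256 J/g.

Heat gained plus heat lost sum to zero:
steam→water at 100 °C releases m L_v = 17.21·2256 = 38826; condensed water 100 °C→T: 71.94(T − 100); water warms: 982.7·4.18·(T − 31.89) = 4107.7(T − 31.89); cup: 30.15(T − 31.89)
4209.8 T = 38826 + 7193.8 + 131956 = 177975
T ≈ 42.28 °C — below 100 °C, confirming all the steam condensed.

T_f ≈ 42.3 °C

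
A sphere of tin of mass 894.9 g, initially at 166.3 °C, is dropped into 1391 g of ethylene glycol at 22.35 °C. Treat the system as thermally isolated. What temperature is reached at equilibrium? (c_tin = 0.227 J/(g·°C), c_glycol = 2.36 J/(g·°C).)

T_f ≈ 30.7 °C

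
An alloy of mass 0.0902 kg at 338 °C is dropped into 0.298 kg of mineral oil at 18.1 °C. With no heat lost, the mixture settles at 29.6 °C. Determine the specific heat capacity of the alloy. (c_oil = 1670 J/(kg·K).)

Setting the total heat transfer to zero:
0.0902×c×(29.6 − 338) + 0.298×1670×(29.6 − 18.1) = 0
-27.82 c = -5723.1
c = -5723.1/-27.82 ≈ 205.7 J/(kg·K)

c ≈ 206 J/(kg·K)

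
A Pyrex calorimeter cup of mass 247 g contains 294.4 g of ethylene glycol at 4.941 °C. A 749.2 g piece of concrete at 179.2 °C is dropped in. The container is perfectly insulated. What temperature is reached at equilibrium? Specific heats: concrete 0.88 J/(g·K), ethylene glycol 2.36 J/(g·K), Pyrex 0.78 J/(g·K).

T_f ≈ 79.2 °C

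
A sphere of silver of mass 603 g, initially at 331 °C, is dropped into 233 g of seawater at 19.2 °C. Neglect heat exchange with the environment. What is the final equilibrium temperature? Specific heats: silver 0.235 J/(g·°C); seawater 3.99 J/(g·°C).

Taking heat into each body as positive, Σ m c ΔT = 0:
603·0.235·(T − 331) + 233·3.99·(T − 19.2) = 0
1071.4 T = 64754
T = 64754/1071.4 ≈ 60.44 °C

T_f ≈ 60.4 °C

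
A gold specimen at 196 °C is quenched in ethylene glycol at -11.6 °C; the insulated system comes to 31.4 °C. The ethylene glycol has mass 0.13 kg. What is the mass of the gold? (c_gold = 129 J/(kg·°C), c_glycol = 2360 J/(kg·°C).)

m ≈ 0.621 kg

Net heat exchanged in the isolated system is zero:
m×129×(31.4 − 196) + 0.13×2360×(31.4 − (-11.6)) = 0
-21233 m = -13192
m = -13192/-21233 ≈ 0.6213 kg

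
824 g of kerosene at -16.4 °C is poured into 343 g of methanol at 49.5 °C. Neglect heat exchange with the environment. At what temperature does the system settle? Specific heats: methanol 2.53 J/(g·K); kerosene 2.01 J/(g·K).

Heat gained plus heat lost sum to zero:
343·2.53·(T − 49.5) + 824·2.01·(T − (-16.4)) = 0
867.79(T − 49.5) + 1656.2(T − (-16.4)) = 0
2524 T = 15793
T ≈ 6.26 °C

T_f ≈ 6.3 °C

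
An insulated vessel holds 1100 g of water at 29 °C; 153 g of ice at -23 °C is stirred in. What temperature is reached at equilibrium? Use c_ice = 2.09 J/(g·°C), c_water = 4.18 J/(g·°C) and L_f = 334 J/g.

T_f ≈ 14.3 °C

Net heat exchanged in the isolated system is zero:
ice -23→0 °C: 153×2.09×23 = 7354.7
  fusion: m_ice L_f = 153×334 = 51102
  meltwater 0→T: 153×4.18×T = 639.54 T
  water: 4598(T − 29)
5237.5 T = 133342 − 58457 = 74885
T ≈ 14.30 °C (positive, so assuming full melt was valid).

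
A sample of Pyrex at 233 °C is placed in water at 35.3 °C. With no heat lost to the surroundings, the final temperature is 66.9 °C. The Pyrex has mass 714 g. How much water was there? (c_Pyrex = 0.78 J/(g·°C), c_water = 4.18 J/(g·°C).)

m ≈ 700 g

Heat lost by the Pyrex = heat gained by the water:
714×0.78×(233 − 66.9) = m×4.18×(66.9 − 35.3)
132.09 m = 92504  ⇒  m ≈ 700.3 g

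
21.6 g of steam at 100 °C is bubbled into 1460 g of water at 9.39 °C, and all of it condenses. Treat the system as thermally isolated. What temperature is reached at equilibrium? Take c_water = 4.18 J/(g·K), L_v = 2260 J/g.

T_f ≈ 18.6 °C

Heat gained plus heat lost sum to zero:
latent heat released on condensation: 21.6·2260 = 48816; condensed water 100 °C→T: 90.29(T − 100); original water: 6102.8(T − 9.39)
6193.1 T = 48816 + 9028.8 + 57305 = 115150
T ≈ 18.59 °C, under the boiling point, so the assumption holds.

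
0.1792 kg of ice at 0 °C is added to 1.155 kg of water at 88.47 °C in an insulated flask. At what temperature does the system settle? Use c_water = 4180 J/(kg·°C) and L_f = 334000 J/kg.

Heat gained plus heat lost sum to zero:
fusion: m_ice L_f = 0.1792×334000 = 59853
  warm the meltwater: 749.06 T
  water cools: 1.155×4180×(T − 88.47) = 4827.9(T − 88.47)
5577 T = 427124 − 59853 = 367272
T ≈ 65.86 °C. Since T > 0 °C, the all-ice-melts assumption holds.

T_f ≈ 65.9 °C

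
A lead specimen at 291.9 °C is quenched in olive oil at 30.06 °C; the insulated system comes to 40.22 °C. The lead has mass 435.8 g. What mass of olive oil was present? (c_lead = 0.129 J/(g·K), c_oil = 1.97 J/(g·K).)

Heat gained plus heat lost sum to zero:
435.8×0.129×(40.22 − 291.9) + m×1.97×(40.22 − 30.06) = 0
20.02 m = 14149
m = 14149/20.02 ≈ 706.9 g

m ≈ 707 g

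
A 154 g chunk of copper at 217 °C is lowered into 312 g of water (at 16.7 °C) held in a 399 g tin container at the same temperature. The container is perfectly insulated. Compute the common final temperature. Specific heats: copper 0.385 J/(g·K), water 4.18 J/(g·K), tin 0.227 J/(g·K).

T_f is the heat-capacity-weighted average of the initial temperatures:
T_f = (59.29*217 + 1304.2*16.7 + 90.57*16.7) / (59.29 + 1304.2 + 90.57)
    = 36158 / 1454 ≈ 24.87 °C

T_f ≈ 24.9 °C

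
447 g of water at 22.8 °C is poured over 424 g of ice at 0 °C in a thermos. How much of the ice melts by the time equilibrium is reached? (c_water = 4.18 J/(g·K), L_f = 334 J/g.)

Cooling the water to 0 °C releases 447·4.18·22.8 = 42601 J.
Melting all 424 g of ice would need 424·334 = 141616 J.
Since 42601 < 141616 J, not all the ice melts; equilibrium is at 0 °C.
m_melted·334 = 42601  ⇒  m_melted ≈ 127.5 g.

m_melted ≈ 128 g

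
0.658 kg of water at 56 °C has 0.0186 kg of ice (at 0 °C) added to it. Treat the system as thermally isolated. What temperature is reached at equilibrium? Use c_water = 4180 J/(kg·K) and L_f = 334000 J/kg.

Energy conservation, ΣQ = 0:
melt ice: 0.0186×334000 = 6212.4; warm the meltwater: 77.75 T; water cools: 0.658×4180×(T − 56) = 2750.4(T − 56)
2828.2 T = 154025 − 6212.4 = 147812
T ≈ 52.26 °C. Since T > 0 °C, the all-ice-melts assumption holds.

T_f ≈ 52.3 °C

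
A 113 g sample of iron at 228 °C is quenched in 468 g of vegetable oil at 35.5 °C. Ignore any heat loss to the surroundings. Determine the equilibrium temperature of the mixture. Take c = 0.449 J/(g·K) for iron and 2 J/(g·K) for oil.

T_f ≈ 45.4 °C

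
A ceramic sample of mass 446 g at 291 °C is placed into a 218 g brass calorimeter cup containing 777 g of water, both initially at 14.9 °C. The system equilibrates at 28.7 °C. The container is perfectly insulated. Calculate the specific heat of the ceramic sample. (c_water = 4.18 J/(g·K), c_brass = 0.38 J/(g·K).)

c ≈ 0.393 J/(g·K)

Setting the total heat transfer to zero:
446×c×(28.7 − 291) + 777×4.18×(28.7 − 14.9) + 218×0.38×(28.7 − 14.9) = 0
-116986 c = -45964
c = -45964/-116986 ≈ 0.3929 J/(g·K)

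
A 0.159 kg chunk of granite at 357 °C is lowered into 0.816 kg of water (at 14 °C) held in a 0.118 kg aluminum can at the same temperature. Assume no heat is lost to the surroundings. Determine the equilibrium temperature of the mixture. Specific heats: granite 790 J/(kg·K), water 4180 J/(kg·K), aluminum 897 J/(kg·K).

With ΣQ=0 the equilibrium temperature is the m·c-weighted mean:
T_f = (125.61*357 + 3410.9*14 + 105.85*14) / (125.61 + 3410.9 + 105.85)
    = 94077 / 3642.3 ≈ 25.83 °C

T_f ≈ 25.8 °C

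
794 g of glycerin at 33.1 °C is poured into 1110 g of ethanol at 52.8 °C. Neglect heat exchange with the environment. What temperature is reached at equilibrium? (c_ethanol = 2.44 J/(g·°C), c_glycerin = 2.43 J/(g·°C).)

T_f ≈ 44.6 °C

T_f is the heat-capacity-weighted average of the initial temperatures:
T_f = (2708.4·52.8 + 1929.4·33.1) / (2708.4 + 1929.4)
    = 206867 / 4637.8 ≈ 44.60 °C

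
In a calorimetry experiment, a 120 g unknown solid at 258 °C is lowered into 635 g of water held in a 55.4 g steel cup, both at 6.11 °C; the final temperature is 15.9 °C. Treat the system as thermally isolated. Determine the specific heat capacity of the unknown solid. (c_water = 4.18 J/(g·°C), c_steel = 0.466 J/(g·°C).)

c ≈ 0.903 J/(g·°C)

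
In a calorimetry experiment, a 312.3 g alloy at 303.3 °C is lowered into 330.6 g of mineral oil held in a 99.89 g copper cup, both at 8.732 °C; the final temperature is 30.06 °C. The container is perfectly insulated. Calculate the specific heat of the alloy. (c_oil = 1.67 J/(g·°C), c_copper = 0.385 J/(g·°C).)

c ≈ 0.148 J/(g·°C)

Let T be the final temperature. ΣQ_i = 0:
312.3·c·(30.06 − 303.3) + 330.6·1.67·(30.06 − 8.732) + 99.89·0.385·(30.06 − 8.732) = 0
-85333 c = -12595
c = -12595/-85333 ≈ 0.1476 J/(g·°C)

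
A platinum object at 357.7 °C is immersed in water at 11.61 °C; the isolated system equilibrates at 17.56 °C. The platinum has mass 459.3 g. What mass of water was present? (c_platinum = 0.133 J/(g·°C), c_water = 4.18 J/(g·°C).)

m ≈ 835 g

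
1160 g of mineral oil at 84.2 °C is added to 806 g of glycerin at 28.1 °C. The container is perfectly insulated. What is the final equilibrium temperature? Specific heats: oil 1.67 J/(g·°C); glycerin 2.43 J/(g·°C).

T_f ≈ 56.0 °C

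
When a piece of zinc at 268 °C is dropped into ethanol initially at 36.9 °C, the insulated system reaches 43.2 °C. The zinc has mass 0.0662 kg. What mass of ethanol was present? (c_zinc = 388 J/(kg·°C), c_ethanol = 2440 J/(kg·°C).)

m ≈ 0.376 kg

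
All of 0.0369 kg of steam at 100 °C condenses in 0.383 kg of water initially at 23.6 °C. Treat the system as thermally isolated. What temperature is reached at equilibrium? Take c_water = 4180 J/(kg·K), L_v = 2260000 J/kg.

Conservation of energy gives ΣQ = 0:
steam→water at 100 °C releases m L_v = 0.0369×2260000 = 83394; condensed water 100 °C→T: 154.24(T − 100); original water: 1600.9(T − 23.6)
1755.2 T = 83394 + 15424 + 37782 = 136600
T ≈ 77.83 °C, under the boiling point, so the assumption holds.

T_f ≈ 77.8 °C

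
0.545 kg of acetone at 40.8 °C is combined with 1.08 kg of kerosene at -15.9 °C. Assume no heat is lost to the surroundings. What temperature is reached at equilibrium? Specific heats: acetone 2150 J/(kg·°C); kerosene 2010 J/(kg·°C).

Heat lost by the acetone equals heat gained by the kerosene:
0.545×2150×(40.8 − T) = 1.08×2010×(T − (-15.9))
1171.8(40.8 − T) = 2170.8(T − (-15.9))
3342.6 T = 13292  ⇒  T ≈ 3.98 °C

T_f ≈ 4.0 °C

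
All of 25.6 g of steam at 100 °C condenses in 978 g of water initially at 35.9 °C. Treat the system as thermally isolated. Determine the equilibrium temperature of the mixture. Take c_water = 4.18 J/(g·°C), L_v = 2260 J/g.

T_f ≈ 51.3 °C

Let T be the final temperature. ΣQ_i = 0:
steam→water at 100 °C releases m L_v = 25.6·2260 = 57856; condensed water 100 °C→T: 107.01(T − 100); original water: 4088(T − 35.9)
4195 T = 57856 + 10701 + 146761 = 215317
T ≈ 51.33 °C, under the boiling point, so the assumption holds.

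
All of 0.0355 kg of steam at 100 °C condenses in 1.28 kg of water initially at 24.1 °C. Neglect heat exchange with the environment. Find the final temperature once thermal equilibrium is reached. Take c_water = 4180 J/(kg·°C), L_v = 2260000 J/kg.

Setting the total heat transfer to zero:
condense steam: −0.0355×2260000 = −80230; condensate cools 100→T: 0.0355×4180×(T − 100) = 148.39(T − 100); water warms: 1.28×4180×(T − 24.1) = 5350.4(T − 24.1)
5498.8 T = 80230 + 14839 + 128945 = 224014
T ≈ 40.74 °C, under the boiling point, so the assumption holds.

T_f ≈ 40.7 °C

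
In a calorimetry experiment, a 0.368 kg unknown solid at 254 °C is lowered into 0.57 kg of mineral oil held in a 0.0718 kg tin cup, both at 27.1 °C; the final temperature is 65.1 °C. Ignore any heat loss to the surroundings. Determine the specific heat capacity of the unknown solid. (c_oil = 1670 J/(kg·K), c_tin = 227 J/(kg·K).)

c ≈ 529 J/(kg·K)

Net heat exchanged in the isolated system is zero:
0.368×c×(65.1 − 254) + 0.57×1670×(65.1 − 27.1) + 0.0718×227×(65.1 − 27.1) = 0
-69.52 c = -36792
c = -36792/-69.52 ≈ 529.3 J/(kg·K)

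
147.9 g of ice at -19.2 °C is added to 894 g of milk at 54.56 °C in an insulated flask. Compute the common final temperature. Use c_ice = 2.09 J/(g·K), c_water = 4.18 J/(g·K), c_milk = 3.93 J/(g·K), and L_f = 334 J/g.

T_f ≈ 33.0 °C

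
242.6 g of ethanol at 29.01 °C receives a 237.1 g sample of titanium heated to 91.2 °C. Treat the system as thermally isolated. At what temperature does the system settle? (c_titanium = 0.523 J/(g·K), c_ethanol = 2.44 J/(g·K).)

T_f ≈ 39.8 °C

Taking heat into each body as positive, Σ m c ΔT = 0:
237.1·0.523·(T − 91.2) + 242.6·2.44·(T − 29.01) = 0
(124 + 591.94) T = 124·91.2 + 591.94·29.01
T ≈ 39.78 °C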